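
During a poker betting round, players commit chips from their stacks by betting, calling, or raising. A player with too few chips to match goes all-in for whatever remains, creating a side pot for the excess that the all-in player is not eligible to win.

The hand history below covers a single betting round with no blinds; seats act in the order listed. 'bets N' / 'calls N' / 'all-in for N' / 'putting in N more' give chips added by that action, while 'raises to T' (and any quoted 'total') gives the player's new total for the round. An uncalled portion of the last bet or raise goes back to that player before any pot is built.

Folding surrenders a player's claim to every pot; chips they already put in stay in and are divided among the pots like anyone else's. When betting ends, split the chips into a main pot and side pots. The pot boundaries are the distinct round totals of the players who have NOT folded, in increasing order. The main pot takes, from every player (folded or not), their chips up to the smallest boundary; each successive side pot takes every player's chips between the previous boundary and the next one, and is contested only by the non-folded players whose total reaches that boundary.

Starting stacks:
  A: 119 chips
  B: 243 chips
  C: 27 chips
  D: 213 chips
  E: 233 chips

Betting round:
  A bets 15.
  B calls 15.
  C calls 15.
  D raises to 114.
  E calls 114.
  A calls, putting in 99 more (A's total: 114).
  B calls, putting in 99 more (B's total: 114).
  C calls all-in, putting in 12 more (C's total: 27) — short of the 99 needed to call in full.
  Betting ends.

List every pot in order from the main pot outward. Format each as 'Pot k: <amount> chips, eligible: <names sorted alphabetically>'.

Pot 1: 135 chips, eligible: A, B, C, D, E
Pot 2: 348 chips, eligible: A, B, D, E

Derivation:
Contributions: A=114, B=114, C=27, D=114, E=114
Pot levels (distinct totals of non-folded players): 27, 114
Layer 1-27: 27 each from A, B, C, D, E = 27*5 = 135 chips; eligible A, B, C, D, E
Layer 28-114: 87 each from A, B, D, E = 87*4 = 348 chips; eligible A, B, D, E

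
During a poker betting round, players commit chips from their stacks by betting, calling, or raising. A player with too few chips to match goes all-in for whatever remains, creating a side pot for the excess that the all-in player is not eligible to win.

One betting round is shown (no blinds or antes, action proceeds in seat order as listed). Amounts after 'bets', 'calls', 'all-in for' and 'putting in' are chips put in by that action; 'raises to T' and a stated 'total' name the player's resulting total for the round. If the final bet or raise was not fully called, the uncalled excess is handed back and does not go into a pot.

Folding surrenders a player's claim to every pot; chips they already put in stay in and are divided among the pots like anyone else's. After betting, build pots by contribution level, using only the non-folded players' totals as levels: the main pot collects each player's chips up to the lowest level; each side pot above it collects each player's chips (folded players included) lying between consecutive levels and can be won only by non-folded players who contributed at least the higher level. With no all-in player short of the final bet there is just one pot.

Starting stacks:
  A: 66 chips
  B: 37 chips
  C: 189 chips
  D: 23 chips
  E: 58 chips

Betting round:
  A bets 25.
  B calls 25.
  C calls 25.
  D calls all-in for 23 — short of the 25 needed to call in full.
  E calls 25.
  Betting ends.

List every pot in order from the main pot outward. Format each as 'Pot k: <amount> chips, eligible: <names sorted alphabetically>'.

Contributions: A=25, B=25, C=25, D=23, E=25
Pot levels (distinct totals of non-folded players): 23, 25
Layer 1-23: 23 each from A, B, C, D, E = 23*5 = 115 chips; eligible A, B, C, D, E
Layer 24-25: 2 each from A, B, C, E = 2*4 = 8 chips; eligible A, B, C, E

Pot 1: 115 chips, eligible: A, B, C, D, E
Pot 2: 8 chips, eligible: A, B, C, E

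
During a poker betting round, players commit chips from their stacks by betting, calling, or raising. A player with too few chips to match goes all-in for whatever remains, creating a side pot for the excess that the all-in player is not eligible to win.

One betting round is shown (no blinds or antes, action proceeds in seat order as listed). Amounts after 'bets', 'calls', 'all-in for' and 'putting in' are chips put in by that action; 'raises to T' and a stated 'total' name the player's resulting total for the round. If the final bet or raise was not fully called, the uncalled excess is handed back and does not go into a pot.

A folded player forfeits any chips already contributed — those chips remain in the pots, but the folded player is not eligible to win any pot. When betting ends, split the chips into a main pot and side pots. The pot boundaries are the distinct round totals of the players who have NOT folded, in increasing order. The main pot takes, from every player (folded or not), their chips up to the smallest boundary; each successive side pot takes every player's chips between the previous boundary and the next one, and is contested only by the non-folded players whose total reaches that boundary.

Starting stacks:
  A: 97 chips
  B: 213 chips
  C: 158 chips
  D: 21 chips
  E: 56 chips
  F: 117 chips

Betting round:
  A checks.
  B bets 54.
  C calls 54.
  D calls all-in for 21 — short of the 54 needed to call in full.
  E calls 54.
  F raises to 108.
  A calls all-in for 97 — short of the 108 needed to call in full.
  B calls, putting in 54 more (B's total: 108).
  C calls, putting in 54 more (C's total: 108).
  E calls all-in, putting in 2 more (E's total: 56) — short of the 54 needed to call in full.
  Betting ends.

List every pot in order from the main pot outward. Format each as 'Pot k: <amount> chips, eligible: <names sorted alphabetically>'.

Pot 1: 126 chips, eligible: A, B, C, D, E, F
Pot 2: 175 chips, eligible: A, B, C, E, F
Pot 3: 164 chips, eligible: A, B, C, F
Pot 4: 33 chips, eligible: B, C, F

Derivation:
Contributions: A=97, B=108, C=108, D=21, E=56, F=108
Pot levels (distinct totals of non-folded players): 21, 56, 97, 108
Layer 1-21: 21 each from A, B, C, D, E, F = 21*6 = 126 chips; eligible A, B, C, D, E, F
Layer 22-56: 35 each from A, B, C, E, F = 35*5 = 175 chips; eligible A, B, C, E, F
Layer 57-97: 41 each from A, B, C, F = 41*4 = 164 chips; eligible A, B, C, F
Layer 98-108: 11 each from B, C, F = 11*3 = 33 chips; eligible B, C, F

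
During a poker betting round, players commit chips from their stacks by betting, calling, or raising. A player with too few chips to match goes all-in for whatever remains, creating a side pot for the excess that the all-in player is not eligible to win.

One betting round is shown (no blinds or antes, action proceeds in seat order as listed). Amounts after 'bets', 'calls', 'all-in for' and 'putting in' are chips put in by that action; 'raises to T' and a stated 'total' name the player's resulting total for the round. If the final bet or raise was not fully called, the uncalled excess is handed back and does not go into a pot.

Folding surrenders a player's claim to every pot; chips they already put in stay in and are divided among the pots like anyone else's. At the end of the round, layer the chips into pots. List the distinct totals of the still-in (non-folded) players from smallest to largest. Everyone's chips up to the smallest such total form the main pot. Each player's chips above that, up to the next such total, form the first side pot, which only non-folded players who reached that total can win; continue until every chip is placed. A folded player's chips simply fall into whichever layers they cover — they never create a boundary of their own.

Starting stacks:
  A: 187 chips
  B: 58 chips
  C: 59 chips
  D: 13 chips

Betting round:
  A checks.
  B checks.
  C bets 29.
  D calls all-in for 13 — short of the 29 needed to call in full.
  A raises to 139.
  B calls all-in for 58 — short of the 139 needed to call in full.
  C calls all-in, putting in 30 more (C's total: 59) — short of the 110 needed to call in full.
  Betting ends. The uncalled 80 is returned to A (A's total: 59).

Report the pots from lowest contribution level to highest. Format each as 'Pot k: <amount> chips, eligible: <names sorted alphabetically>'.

Pot 1: 52 chips, eligible: A, B, C, D
Pot 2: 135 chips, eligible: A, B, C
Pot 3: 2 chips, eligible: A, C

Derivation:
Contributions (after 80 returned to A): A=59, B=58, C=59, D=13
Pot levels (distinct totals of non-folded players): 13, 58, 59
Layer 1-13: 13 each from A, B, C, D = 13*4 = 52 chips; eligible A, B, C, D
Layer 14-58: 45 each from A, B, C = 45*3 = 135 chips; eligible A, B, C
Layer 59-59: 1 each from A, C = 1*2 = 2 chips; eligible A, C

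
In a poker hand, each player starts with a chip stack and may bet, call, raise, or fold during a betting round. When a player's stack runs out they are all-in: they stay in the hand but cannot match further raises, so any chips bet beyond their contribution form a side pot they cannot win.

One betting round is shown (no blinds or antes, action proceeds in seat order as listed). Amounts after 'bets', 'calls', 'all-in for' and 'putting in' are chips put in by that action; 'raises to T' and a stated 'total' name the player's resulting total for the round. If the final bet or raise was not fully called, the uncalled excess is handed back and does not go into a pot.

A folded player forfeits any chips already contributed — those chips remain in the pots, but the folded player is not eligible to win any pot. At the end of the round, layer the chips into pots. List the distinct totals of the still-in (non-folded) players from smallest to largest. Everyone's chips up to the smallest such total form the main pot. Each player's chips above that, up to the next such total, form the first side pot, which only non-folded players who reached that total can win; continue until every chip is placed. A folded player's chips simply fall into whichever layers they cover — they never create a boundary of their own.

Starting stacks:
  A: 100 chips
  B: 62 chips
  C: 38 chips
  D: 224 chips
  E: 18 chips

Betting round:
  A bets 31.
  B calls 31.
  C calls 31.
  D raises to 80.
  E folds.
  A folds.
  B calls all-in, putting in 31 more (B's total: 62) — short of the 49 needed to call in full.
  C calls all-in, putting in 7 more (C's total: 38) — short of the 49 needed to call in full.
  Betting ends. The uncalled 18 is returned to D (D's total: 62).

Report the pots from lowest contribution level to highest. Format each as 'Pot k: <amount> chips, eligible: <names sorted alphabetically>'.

Pot 1: 145 chips, eligible: B, C, D
Pot 2: 48 chips, eligible: B, D

Derivation:
Contributions (after 18 returned to D): A=31, B=62, C=38, D=62
Folded: A, E
Pot levels (distinct totals of non-folded players): 38, 62
Layer 1-38: A 31 + B 38 + C 38 + D 38 = 145 chips; eligible B, C, D
Layer 39-62: 24 each from B, D = 24*2 = 48 chips; eligible B, D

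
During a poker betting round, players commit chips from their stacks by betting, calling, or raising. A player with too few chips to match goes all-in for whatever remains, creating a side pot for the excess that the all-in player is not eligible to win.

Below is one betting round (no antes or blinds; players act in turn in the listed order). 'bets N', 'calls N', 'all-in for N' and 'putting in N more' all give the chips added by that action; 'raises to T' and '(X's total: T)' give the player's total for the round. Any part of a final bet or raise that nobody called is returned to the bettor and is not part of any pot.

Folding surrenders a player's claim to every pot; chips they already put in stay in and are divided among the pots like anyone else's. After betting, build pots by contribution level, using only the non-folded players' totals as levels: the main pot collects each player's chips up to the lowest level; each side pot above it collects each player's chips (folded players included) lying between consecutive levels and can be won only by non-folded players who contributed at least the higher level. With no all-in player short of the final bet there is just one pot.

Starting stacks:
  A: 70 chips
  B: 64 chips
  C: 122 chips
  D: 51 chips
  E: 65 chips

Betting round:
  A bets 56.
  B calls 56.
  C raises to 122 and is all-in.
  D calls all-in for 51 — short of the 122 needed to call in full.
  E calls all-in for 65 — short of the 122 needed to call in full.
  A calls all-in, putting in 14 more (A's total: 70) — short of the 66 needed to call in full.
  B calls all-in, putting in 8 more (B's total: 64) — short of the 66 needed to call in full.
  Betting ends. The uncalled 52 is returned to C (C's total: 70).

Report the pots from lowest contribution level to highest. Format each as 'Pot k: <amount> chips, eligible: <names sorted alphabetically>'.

Contributions (after 52 returned to C): A=70, B=64, C=70, D=51, E=65
Pot levels (distinct totals of non-folded players): 51, 64, 65, 70
Layer 1-51: 51 each from A, B, C, D, E = 51*5 = 255 chips; eligible A, B, C, D, E
Layer 52-64: 13 each from A, B, C, E = 13*4 = 52 chips; eligible A, B, C, E
Layer 65-65: 1 each from A, C, E = 1*3 = 3 chips; eligible A, C, E
Layer 66-70: 5 each from A, C = 5*2 = 10 chips; eligible A, C

Pot 1: 255 chips, eligible: A, B, C, D, E
Pot 2: 52 chips, eligible: A, B, C, E
Pot 3: 3 chips, eligible: A, C, E
Pot 4: 10 chips, eligible: A, C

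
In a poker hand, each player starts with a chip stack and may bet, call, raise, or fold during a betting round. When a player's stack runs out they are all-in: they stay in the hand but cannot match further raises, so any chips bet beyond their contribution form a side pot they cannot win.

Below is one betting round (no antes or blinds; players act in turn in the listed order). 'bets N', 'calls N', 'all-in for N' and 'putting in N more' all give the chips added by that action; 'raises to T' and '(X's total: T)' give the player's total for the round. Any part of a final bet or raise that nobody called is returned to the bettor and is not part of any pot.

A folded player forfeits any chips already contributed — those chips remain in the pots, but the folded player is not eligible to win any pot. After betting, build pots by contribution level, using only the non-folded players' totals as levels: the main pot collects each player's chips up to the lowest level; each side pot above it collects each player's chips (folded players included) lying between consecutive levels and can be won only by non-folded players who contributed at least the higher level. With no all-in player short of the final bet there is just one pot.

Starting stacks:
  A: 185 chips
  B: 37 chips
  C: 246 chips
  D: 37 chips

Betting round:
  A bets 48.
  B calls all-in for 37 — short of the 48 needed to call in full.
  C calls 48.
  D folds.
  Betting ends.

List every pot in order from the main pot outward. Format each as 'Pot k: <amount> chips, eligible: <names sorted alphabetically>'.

Pot 1: 111 chips, eligible: A, B, C
Pot 2: 22 chips, eligible: A, C

Derivation:
Contributions: A=48, B=37, C=48
Folded: D
Pot levels (distinct totals of non-folded players): 37, 48
Layer 1-37: 37 each from A, B, C = 37*3 = 111 chips; eligible A, B, C
Layer 38-48: 11 each from A, C = 11*2 = 22 chips; eligible A, C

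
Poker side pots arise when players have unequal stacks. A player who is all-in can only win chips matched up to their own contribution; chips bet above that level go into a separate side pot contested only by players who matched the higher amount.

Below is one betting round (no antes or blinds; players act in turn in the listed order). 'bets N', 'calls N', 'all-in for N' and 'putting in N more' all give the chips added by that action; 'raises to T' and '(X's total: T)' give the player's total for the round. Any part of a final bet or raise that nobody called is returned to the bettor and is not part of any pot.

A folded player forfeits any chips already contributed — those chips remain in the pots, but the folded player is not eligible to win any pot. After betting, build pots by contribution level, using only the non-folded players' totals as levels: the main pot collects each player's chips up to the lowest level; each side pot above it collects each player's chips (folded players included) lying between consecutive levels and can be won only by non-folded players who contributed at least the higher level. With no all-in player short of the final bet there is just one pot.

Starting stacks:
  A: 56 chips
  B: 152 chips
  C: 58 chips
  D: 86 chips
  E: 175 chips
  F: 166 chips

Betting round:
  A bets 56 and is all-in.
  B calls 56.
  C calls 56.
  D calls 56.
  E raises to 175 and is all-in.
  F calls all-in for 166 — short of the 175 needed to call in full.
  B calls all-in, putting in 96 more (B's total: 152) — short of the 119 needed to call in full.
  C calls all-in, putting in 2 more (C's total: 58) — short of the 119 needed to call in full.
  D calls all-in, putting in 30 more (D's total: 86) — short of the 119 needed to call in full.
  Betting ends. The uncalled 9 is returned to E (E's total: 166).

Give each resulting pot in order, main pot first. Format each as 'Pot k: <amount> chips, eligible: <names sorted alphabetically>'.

Pot 1: 336 chips, eligible: A, B, C, D, E, F
Pot 2: 10 chips, eligible: B, C, D, E, F
Pot 3: 112 chips, eligible: B, D, E, F
Pot 4: 198 chips, eligible: B, E, F
Pot 5: 28 chips, eligible: E, F

Derivation:
Contributions (after 9 returned to E): A=56, B=152, C=58, D=86, E=166, F=166
Pot levels (distinct totals of non-folded players): 56, 58, 86, 152, 166
Layer 1-56: 56 each from A, B, C, D, E, F = 56*6 = 336 chips; eligible A, B, C, D, E, F
Layer 57-58: 2 each from B, C, D, E, F = 2*5 = 10 chips; eligible B, C, D, E, F
Layer 59-86: 28 each from B, D, E, F = 28*4 = 112 chips; eligible B, D, E, F
Layer 87-152: 66 each from B, E, F = 66*3 = 198 chips; eligible B, E, F
Layer 153-166: 14 each from E, F = 14*2 = 28 chips; eligible E, F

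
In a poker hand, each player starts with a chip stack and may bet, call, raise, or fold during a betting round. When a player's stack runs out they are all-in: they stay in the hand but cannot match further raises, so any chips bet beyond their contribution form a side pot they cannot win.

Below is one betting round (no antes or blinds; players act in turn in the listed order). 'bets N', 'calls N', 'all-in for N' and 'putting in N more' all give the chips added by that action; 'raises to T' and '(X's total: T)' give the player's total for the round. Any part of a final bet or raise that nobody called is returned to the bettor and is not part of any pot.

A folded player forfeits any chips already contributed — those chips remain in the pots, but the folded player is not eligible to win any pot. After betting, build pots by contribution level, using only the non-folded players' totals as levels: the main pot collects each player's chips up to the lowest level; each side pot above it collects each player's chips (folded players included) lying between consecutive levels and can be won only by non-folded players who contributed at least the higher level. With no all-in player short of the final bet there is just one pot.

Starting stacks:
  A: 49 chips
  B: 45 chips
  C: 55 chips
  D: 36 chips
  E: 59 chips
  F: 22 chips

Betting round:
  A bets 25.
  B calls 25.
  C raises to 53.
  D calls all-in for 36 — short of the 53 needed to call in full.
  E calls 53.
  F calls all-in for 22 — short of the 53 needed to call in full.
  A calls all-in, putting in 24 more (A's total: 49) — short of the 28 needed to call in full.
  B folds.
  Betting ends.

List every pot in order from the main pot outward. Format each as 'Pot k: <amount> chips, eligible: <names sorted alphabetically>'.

Pot 1: 132 chips, eligible: A, C, D, E, F
Pot 2: 59 chips, eligible: A, C, D, E
Pot 3: 39 chips, eligible: A, C, E
Pot 4: 8 chips, eligible: C, E

Derivation:
Contributions: A=49, B=25, C=53, D=36, E=53, F=22
Folded: B
Pot levels (distinct totals of non-folded players): 22, 36, 49, 53
Layer 1-22: 22 each from A, B, C, D, E, F = 22*6 = 132 chips; eligible A, C, D, E, F
Layer 23-36: A 14 + B 3 + C 14 + D 14 + E 14 = 59 chips; eligible A, C, D, E
Layer 37-49: 13 each from A, C, E = 13*3 = 39 chips; eligible A, C, E
Layer 50-53: 4 each from C, E = 4*2 = 8 chips; eligible C, E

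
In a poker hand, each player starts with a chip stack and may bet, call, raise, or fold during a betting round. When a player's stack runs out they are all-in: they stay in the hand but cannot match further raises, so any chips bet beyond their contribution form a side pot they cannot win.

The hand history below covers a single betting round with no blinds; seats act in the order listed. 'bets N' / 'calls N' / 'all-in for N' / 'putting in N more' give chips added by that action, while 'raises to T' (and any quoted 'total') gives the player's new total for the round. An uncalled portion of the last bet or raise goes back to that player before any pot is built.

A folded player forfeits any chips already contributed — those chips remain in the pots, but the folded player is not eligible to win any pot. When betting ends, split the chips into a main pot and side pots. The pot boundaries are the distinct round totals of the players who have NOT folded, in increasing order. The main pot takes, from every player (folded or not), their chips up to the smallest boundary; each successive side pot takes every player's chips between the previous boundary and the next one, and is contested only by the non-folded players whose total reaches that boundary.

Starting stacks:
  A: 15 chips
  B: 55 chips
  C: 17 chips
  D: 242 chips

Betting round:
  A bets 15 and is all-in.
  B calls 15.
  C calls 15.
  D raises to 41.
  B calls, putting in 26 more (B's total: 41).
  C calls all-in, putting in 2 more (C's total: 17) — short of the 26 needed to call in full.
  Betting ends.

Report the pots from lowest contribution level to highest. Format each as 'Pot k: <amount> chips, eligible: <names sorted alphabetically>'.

Pot 1: 60 chips, eligible: A, B, C, D
Pot 2: 6 chips, eligible: B, C, D
Pot 3: 48 chips, eligible: B, D

Derivation:
Contributions: A=15, B=41, C=17, D=41
Pot levels (distinct totals of non-folded players): 15, 17, 41
Layer 1-15: 15 each from A, B, C, D = 15*4 = 60 chips; eligible A, B, C, D
Layer 16-17: 2 each from B, C, D = 2*3 = 6 chips; eligible B, C, D
Layer 18-41: 24 each from B, D = 24*2 = 48 chips; eligible B, D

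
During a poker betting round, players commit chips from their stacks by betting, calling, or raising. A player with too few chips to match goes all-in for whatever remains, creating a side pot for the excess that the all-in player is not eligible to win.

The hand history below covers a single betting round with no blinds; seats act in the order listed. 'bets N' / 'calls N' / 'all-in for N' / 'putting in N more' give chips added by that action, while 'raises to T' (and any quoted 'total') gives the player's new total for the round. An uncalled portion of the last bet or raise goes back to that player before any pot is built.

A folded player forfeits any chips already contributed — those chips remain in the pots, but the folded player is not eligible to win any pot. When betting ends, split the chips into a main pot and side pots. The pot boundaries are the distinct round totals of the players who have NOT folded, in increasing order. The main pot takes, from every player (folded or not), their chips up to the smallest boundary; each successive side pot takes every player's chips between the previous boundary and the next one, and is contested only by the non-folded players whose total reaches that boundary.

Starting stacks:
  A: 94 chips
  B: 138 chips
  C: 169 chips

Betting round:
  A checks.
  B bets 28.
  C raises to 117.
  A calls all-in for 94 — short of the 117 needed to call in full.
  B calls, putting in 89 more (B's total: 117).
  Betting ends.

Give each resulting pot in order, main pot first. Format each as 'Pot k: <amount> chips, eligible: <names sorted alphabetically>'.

Pot 1: 282 chips, eligible: A, B, C
Pot 2: 46 chips, eligible: B, C

Derivation:
Contributions: A=94, B=117, C=117
Pot levels (distinct totals of non-folded players): 94, 117
Layer 1-94: 94 each from A, B, C = 94*3 = 282 chips; eligible A, B, C
Layer 95-117: 23 each from B, C = 23*2 = 46 chips; eligible B, C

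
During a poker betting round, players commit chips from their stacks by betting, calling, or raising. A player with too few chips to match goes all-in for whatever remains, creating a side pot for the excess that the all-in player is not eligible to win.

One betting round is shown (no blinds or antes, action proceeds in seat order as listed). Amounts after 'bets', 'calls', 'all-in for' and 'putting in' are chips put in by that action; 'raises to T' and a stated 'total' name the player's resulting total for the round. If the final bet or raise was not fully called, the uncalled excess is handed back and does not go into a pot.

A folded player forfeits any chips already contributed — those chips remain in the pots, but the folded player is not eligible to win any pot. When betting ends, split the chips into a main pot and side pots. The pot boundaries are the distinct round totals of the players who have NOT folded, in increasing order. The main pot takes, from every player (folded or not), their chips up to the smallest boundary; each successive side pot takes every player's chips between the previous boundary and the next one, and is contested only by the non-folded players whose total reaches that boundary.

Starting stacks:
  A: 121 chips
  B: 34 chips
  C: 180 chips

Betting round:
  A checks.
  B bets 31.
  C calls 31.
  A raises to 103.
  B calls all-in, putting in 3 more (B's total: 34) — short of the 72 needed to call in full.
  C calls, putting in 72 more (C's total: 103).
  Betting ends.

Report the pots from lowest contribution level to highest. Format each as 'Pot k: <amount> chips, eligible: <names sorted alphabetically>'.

Contributions: A=103, B=34, C=103
Pot levels (distinct totals of non-folded players): 34, 103
Layer 1-34: 34 each from A, B, C = 34*3 = 102 chips; eligible A, B, C
Layer 35-103: 69 each from A, C = 69*2 = 138 chips; eligible A, C

Pot 1: 102 chips, eligible: A, B, C
Pot 2: 138 chips, eligible: A, C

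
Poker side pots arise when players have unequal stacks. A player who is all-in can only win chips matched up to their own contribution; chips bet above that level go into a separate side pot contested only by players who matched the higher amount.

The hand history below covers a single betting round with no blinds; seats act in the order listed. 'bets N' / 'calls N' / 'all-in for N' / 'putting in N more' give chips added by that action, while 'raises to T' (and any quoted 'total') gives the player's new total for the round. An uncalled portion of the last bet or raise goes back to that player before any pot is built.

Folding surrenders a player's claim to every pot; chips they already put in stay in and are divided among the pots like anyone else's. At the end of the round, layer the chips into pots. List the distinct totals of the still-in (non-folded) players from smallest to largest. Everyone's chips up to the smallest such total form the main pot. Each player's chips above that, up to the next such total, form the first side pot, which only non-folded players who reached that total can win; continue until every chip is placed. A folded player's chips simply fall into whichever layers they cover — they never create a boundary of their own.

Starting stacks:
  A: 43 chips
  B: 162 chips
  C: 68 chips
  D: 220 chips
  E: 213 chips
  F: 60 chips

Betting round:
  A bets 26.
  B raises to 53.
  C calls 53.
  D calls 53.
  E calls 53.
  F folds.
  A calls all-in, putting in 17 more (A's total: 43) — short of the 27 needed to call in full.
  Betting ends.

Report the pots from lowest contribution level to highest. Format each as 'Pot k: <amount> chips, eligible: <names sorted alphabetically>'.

Pot 1: 215 chips, eligible: A, B, C, D, E
Pot 2: 40 chips, eligible: B, C, D, E

Derivation:
Contributions: A=43, B=53, C=53, D=53, E=53
Folded: F
Pot levels (distinct totals of non-folded players): 43, 53
Layer 1-43: 43 each from A, B, C, D, E = 43*5 = 215 chips; eligible A, B, C, D, E
Layer 44-53: 10 each from B, C, D, E = 10*4 = 40 chips; eligible B, C, D, E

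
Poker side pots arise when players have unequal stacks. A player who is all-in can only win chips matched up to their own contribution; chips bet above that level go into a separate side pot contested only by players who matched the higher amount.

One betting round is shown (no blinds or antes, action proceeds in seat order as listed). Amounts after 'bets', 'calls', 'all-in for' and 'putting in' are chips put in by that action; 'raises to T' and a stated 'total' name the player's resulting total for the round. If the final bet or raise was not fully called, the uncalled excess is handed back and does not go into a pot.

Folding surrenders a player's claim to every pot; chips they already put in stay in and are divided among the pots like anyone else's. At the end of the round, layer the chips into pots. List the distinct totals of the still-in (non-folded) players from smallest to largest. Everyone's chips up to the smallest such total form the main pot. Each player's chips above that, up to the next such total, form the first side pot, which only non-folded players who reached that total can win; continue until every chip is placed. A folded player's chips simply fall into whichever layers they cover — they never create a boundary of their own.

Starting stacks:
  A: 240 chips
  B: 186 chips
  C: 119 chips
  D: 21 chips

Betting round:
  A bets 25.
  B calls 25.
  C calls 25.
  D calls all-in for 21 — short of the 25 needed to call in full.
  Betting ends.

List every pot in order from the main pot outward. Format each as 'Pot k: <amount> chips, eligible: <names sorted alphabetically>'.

Contributions: A=25, B=25, C=25, D=21
Pot levels (distinct totals of non-folded players): 21, 25
Layer 1-21: 21 each from A, B, C, D = 21*4 = 84 chips; eligible A, B, C, D
Layer 22-25: 4 each from A, B, C = 4*3 = 12 chips; eligible A, B, C

Pot 1: 84 chips, eligible: A, B, C, D
Pot 2: 12 chips, eligible: A, B, C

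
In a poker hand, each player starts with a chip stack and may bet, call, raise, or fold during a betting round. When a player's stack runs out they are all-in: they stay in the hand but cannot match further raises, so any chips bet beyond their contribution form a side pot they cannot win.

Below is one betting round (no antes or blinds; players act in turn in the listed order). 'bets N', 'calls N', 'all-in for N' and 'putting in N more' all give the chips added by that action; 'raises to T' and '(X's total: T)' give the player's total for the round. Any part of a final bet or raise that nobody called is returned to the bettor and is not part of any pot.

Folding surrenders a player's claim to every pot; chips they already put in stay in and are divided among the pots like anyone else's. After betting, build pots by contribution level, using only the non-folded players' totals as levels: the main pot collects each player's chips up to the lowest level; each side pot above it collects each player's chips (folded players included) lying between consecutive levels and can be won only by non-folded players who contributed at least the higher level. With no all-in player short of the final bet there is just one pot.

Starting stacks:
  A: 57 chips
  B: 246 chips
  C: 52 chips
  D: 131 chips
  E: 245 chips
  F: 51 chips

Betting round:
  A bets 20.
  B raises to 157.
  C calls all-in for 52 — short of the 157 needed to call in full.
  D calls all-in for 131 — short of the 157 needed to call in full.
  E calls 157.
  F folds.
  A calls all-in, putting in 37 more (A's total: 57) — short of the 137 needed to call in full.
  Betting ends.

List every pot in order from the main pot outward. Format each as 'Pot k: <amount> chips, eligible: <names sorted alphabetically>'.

Pot 1: 260 chips, eligible: A, B, C, D, E
Pot 2: 20 chips, eligible: A, B, D, E
Pot 3: 222 chips, eligible: B, D, E
Pot 4: 52 chips, eligible: B, E

Derivation:
Contributions: A=57, B=157, C=52, D=131, E=157
Folded: F
Pot levels (distinct totals of non-folded players): 52, 57, 131, 157
Layer 1-52: 52 each from A, B, C, D, E = 52*5 = 260 chips; eligible A, B, C, D, E
Layer 53-57: 5 each from A, B, D, E = 5*4 = 20 chips; eligible A, B, D, E
Layer 58-131: 74 each from B, D, E = 74*3 = 222 chips; eligible B, D, E
Layer 132-157: 26 each from B, E = 26*2 = 52 chips; eligible B, E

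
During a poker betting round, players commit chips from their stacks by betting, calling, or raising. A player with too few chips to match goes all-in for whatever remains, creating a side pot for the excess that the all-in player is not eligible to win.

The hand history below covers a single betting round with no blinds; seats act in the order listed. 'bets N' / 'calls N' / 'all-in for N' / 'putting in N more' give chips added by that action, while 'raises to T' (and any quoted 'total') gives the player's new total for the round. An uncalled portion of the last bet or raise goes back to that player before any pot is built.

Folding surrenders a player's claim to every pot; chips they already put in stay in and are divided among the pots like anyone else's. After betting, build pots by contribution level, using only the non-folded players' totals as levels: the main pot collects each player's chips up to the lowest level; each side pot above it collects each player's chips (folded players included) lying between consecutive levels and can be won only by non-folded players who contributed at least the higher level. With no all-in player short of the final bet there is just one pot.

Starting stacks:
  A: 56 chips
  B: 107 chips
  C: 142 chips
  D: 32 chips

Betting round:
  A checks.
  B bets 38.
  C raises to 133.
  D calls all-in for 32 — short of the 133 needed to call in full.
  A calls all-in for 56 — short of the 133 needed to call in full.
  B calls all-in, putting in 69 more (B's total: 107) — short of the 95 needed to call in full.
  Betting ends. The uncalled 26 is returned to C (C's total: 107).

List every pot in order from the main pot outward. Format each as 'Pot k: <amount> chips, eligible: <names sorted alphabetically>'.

Pot 1: 128 chips, eligible: A, B, C, D
Pot 2: 72 chips, eligible: A, B, C
Pot 3: 102 chips, eligible: B, C

Derivation:
Contributions (after 26 returned to C): A=56, B=107, C=107, D=32
Pot levels (distinct totals of non-folded players): 32, 56, 107
Layer 1-32: 32 each from A, B, C, D = 32*4 = 128 chips; eligible A, B, C, D
Layer 33-56: 24 each from A, B, C = 24*3 = 72 chips; eligible A, B, C
Layer 57-107: 51 each from B, C = 51*2 = 102 chips; eligible B, C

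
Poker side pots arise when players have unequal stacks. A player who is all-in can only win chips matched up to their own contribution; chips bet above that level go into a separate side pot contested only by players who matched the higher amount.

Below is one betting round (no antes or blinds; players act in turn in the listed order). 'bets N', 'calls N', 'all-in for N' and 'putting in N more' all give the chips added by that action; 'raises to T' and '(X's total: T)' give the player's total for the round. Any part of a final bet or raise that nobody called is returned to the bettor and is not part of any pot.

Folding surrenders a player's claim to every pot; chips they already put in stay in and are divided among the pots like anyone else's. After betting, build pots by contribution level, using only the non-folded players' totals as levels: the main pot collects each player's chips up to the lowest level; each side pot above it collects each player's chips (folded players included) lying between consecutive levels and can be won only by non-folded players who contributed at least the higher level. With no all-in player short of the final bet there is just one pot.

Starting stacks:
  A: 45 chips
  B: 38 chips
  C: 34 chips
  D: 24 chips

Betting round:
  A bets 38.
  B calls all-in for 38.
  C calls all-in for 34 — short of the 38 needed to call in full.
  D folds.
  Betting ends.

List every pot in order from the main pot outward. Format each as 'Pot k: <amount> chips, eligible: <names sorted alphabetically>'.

Pot 1: 102 chips, eligible: A, B, C
Pot 2: 8 chips, eligible: A, B

Derivation:
Contributions: A=38, B=38, C=34
Folded: D
Pot levels (distinct totals of non-folded players): 34, 38
Layer 1-34: 34 each from A, B, C = 34*3 = 102 chips; eligible A, B, C
Layer 35-38: 4 each from A, B = 4*2 = 8 chips; eligible A, B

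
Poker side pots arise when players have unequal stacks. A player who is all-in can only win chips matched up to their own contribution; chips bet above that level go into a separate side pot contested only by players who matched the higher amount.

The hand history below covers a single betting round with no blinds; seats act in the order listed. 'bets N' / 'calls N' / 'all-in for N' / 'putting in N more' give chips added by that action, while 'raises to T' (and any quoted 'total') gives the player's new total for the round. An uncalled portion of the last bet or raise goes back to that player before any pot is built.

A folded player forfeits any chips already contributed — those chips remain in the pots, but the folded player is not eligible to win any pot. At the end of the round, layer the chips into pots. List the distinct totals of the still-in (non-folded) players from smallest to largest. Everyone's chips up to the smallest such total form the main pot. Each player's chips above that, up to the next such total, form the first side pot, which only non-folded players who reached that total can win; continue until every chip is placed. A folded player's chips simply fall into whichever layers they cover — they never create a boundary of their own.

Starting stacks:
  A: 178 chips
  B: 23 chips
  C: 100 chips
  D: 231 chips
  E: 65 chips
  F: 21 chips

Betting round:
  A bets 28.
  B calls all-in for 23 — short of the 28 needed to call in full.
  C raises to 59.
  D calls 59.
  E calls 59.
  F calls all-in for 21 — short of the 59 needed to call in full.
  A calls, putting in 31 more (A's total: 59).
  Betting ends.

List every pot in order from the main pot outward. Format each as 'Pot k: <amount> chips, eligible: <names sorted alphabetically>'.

Contributions: A=59, B=23, C=59, D=59, E=59, F=21
Pot levels (distinct totals of non-folded players): 21, 23, 59
Layer 1-21: 21 each from A, B, C, D, E, F = 21*6 = 126 chips; eligible A, B, C, D, E, F
Layer 22-23: 2 each from A, B, C, D, E = 2*5 = 10 chips; eligible A, B, C, D, E
Layer 24-59: 36 each from A, C, D, E = 36*4 = 144 chips; eligible A, C, D, E

Pot 1: 126 chips, eligible: A, B, C, D, E, F
Pot 2: 10 chips, eligible: A, B, C, D, E
Pot 3: 144 chips, eligible: A, C, D, E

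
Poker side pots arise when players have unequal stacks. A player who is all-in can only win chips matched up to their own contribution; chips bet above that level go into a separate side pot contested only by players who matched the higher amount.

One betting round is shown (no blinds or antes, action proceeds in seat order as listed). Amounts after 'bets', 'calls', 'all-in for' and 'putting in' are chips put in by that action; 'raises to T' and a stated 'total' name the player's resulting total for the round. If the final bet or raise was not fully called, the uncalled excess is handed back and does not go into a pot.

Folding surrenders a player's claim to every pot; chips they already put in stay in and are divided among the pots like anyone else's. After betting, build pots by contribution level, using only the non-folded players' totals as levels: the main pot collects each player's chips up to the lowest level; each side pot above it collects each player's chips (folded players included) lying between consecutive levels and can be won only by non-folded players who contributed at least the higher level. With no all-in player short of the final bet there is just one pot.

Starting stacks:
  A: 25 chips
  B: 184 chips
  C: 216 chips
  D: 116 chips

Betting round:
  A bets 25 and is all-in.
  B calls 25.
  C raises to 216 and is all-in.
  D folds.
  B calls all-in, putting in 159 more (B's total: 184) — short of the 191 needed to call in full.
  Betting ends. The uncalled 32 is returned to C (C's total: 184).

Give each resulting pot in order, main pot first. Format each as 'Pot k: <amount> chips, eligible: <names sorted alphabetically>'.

Contributions (after 32 returned to C): A=25, B=184, C=184
Folded: D
Pot levels (distinct totals of non-folded players): 25, 184
Layer 1-25: 25 each from A, B, C = 25*3 = 75 chips; eligible A, B, C
Layer 26-184: 159 each from B, C = 159*2 = 318 chips; eligible B, C

Pot 1: 75 chips, eligible: A, B, C
Pot 2: 318 chips, eligible: B, C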